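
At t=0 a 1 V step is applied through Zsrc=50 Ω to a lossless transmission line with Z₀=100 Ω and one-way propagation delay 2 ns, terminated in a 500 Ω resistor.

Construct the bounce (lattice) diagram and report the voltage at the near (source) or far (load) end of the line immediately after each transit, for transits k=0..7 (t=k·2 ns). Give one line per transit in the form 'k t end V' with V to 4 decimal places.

Γ_L=0.666667, Γ_S=-0.333333; launch V₁=1·100/150=0.666667
k=0 src: V=0.6667
k=1 load: inc=0.666667, refl=0.666667·0.666667=0.4444; V=0.000000+0.666667+0.444444=1.1111
k=2 src: inc=0.444444, refl=0.444444·-0.333333=-0.1481; V=0.666667+0.444444+-0.148148=0.9630
k=3 load: inc=-0.148148, refl=-0.148148·0.666667=-0.0988; V=1.111111+-0.148148+-0.098765=0.8642
k=4 src: inc=-0.098765, refl=-0.098765·-0.333333=0.0329; V=0.962963+-0.098765+0.032922=0.8971
k=5 load: inc=0.032922, refl=0.032922·0.666667=0.0219; V=0.864198+0.032922+0.021948=0.9191
k=6 src: inc=0.021948, refl=0.021948·-0.333333=-0.0073; V=0.897119+0.021948+-0.007316=0.9118
k=7 load: inc=-0.007316, refl=-0.007316·0.666667=-0.0049; V=0.919067+-0.007316+-0.004877=0.9069

0 0 source 0.6667
1 2 load 1.1111
2 4 source 0.9630
3 6 load 0.8642
4 8 source 0.8971
5 10 load 0.9191
6 12 source 0.9118
7 14 load 0.9069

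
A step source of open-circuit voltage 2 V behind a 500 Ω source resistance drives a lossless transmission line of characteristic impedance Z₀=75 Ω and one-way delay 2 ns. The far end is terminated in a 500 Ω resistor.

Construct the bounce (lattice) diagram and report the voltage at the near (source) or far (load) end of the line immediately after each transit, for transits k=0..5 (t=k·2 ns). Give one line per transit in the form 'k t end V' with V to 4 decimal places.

0 0 source 0.2609
1 2 load 0.4537
2 4 source 0.5962
3 6 load 0.7015
4 8 source 0.7794
5 10 load 0.8369

Γ_L=0.739130, Γ_S=0.739130; launch V₁=2·75/575=0.260870
k=0 src: V=0.2609
k=1 load: inc=0.260870, refl=0.260870·0.739130=0.1928; V=0.000000+0.260870+0.192817=0.4537
k=2 src: inc=0.192817, refl=0.192817·0.739130=0.1425; V=0.260870+0.192817+0.142517=0.5962
k=3 load: inc=0.142517, refl=0.142517·0.739130=0.1053; V=0.453686+0.142517+0.105338=0.7015
k=4 src: inc=0.105338, refl=0.105338·0.739130=0.0779; V=0.596203+0.105338+0.077859=0.7794
k=5 load: inc=0.077859, refl=0.077859·0.739130=0.0575; V=0.701541+0.077859+0.057548=0.8369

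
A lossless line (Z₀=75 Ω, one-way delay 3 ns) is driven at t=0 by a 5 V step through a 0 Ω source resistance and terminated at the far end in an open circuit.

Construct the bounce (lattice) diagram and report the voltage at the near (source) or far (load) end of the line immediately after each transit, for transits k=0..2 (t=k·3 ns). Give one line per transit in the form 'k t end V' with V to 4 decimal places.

0 0 source 5.0000
1 3 load 10.0000
2 6 source 5.0000

Γ_L=1.000000, Γ_S=-1.000000; launch V₁=5·75/75=5.000000
k=0 src: V=5.0000
k=1 load: inc=5.000000, refl=5.000000·1.000000=5.0000; V=0.000000+5.000000+5.000000=10.0000
k=2 src: inc=5.000000, refl=5.000000·-1.000000=-5.0000; V=5.000000+5.000000+-5.000000=5.0000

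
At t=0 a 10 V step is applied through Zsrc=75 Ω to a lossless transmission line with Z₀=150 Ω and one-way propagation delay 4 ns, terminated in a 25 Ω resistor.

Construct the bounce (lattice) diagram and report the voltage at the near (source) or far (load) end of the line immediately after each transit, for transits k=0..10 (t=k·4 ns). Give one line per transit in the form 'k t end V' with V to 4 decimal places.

Γ_L=-0.714286, Γ_S=-0.333333; launch V₁=10·150/225=6.666667
k=0 src: V=6.6667
k=1 load: inc=6.666667, refl=6.666667·-0.714286=-4.7619; V=0.000000+6.666667+-4.761905=1.9048
k=2 src: inc=-4.761905, refl=-4.761905·-0.333333=1.5873; V=6.666667+-4.761905+1.587302=3.4921
k=3 load: inc=1.587302, refl=1.587302·-0.714286=-1.1338; V=1.904762+1.587302+-1.133787=2.3583
k=4 src: inc=-1.133787, refl=-1.133787·-0.333333=0.3779; V=3.492063+-1.133787+0.377929=2.7362
k=5 load: inc=0.377929, refl=0.377929·-0.714286=-0.2699; V=2.358277+0.377929+-0.269949=2.4663
k=6 src: inc=-0.269949, refl=-0.269949·-0.333333=0.0900; V=2.736206+-0.269949+0.089983=2.5562
k=7 load: inc=0.089983, refl=0.089983·-0.714286=-0.0643; V=2.466256+0.089983+-0.064274=2.4920
k=8 src: inc=-0.064274, refl=-0.064274·-0.333333=0.0214; V=2.556239+-0.064274+0.021425=2.5134
k=9 load: inc=0.021425, refl=0.021425·-0.714286=-0.0153; V=2.491966+0.021425+-0.015303=2.4981
k=10 src: inc=-0.015303, refl=-0.015303·-0.333333=0.0051; V=2.513390+-0.015303+0.005101=2.5032

0 0 source 6.6667
1 4 load 1.9048
2 8 source 3.4921
3 12 load 2.3583
4 16 source 2.7362
5 20 load 2.4663
6 24 source 2.5562
7 28 load 2.4920
8 32 source 2.5134
9 36 load 2.4981
10 40 source 2.5032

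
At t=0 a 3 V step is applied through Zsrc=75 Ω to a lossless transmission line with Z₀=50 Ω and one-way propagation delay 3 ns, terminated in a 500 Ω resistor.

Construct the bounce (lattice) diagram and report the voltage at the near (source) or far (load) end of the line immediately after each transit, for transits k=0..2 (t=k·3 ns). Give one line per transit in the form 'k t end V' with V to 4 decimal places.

Γ_L=0.818182, Γ_S=0.200000; launch V₁=3·50/125=1.200000
k=0 src: V=1.2000
k=1 load: inc=1.200000, refl=1.200000·0.818182=0.9818; V=0.000000+1.200000+0.981818=2.1818
k=2 src: inc=0.981818, refl=0.981818·0.200000=0.1964; V=1.200000+0.981818+0.196364=2.3782

0 0 source 1.2000
1 3 load 2.1818
2 6 source 2.3782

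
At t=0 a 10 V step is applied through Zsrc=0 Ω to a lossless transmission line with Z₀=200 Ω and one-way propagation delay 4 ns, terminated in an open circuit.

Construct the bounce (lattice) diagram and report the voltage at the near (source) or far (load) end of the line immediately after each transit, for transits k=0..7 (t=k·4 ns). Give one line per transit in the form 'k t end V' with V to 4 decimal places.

0 0 source 10.0000
1 4 load 20.0000
2 8 source 10.0000
3 12 load 0.0000
4 16 source 10.0000
5 20 load 20.0000
6 24 source 10.0000
7 28 load 0.0000

Γ_L=1.000000, Γ_S=-1.000000; launch V₁=10·200/200=10.000000
k=0 src: V=10.0000
k=1 load: inc=10.000000, refl=10.000000·1.000000=10.0000; V=0.000000+10.000000+10.000000=20.0000
k=2 src: inc=10.000000, refl=10.000000·-1.000000=-10.0000; V=10.000000+10.000000+-10.000000=10.0000
k=3 load: inc=-10.000000, refl=-10.000000·1.000000=-10.0000; V=20.000000+-10.000000+-10.000000=0.0000
k=4 src: inc=-10.000000, refl=-10.000000·-1.000000=10.0000; V=10.000000+-10.000000+10.000000=10.0000
k=5 load: inc=10.000000, refl=10.000000·1.000000=10.0000; V=0.000000+10.000000+10.000000=20.0000
k=6 src: inc=10.000000, refl=10.000000·-1.000000=-10.0000; V=10.000000+10.000000+-10.000000=10.0000
k=7 load: inc=-10.000000, refl=-10.000000·1.000000=-10.0000; V=20.000000+-10.000000+-10.000000=0.0000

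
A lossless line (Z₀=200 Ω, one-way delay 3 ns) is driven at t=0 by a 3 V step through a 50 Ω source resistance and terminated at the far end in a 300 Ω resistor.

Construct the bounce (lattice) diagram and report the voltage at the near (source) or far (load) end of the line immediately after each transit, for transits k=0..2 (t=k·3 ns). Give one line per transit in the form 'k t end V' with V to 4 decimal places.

Γ_L=0.200000, Γ_S=-0.600000; launch V₁=3·200/250=2.400000
k=0 src: V=2.4000
k=1 load: inc=2.400000, refl=2.400000·0.200000=0.4800; V=0.000000+2.400000+0.480000=2.8800
k=2 src: inc=0.480000, refl=0.480000·-0.600000=-0.2880; V=2.400000+0.480000+-0.288000=2.5920

0 0 source 2.4000
1 3 load 2.8800
2 6 source 2.5920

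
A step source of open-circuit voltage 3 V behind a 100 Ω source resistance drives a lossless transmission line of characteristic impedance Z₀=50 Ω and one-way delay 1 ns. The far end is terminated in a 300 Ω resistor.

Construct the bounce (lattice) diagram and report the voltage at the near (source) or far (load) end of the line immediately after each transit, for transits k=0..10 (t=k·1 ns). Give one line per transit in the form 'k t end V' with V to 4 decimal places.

Γ_L=0.714286, Γ_S=0.333333; launch V₁=3·50/150=1.000000
k=0 src: V=1.0000
k=1 load: inc=1.000000, refl=1.000000·0.714286=0.7143; V=0.000000+1.000000+0.714286=1.7143
k=2 src: inc=0.714286, refl=0.714286·0.333333=0.2381; V=1.000000+0.714286+0.238095=1.9524
k=3 load: inc=0.238095, refl=0.238095·0.714286=0.1701; V=1.714286+0.238095+0.170068=2.1224
k=4 src: inc=0.170068, refl=0.170068·0.333333=0.0567; V=1.952381+0.170068+0.056689=2.1791
k=5 load: inc=0.056689, refl=0.056689·0.714286=0.0405; V=2.122449+0.056689+0.040492=2.2196
k=6 src: inc=0.040492, refl=0.040492·0.333333=0.0135; V=2.179138+0.040492+0.013497=2.2331
k=7 load: inc=0.013497, refl=0.013497·0.714286=0.0096; V=2.219631+0.013497+0.009641=2.2428
k=8 src: inc=0.009641, refl=0.009641·0.333333=0.0032; V=2.233128+0.009641+0.003214=2.2460
k=9 load: inc=0.003214, refl=0.003214·0.714286=0.0023; V=2.242769+0.003214+0.002295=2.2483
k=10 src: inc=0.002295, refl=0.002295·0.333333=0.0008; V=2.245983+0.002295+0.000765=2.2490

0 0 source 1.0000
1 1 load 1.7143
2 2 source 1.9524
3 3 load 2.1224
4 4 source 2.1791
5 5 load 2.2196
6 6 source 2.2331
7 7 load 2.2428
8 8 source 2.2460
9 9 load 2.2483
10 10 source 2.2490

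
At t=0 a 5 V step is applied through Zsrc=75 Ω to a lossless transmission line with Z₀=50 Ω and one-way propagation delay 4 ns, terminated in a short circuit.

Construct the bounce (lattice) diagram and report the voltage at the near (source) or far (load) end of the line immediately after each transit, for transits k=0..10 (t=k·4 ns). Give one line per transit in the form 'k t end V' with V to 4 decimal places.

0 0 source 2.0000
1 4 load 0.0000
2 8 source -0.4000
3 12 load 0.0000
4 16 source 0.0800
5 20 load 0.0000
6 24 source -0.0160
7 28 load 0.0000
8 32 source 0.0032
9 36 load 0.0000
10 40 source -0.0006

Γ_L=-1.000000, Γ_S=0.200000; launch V₁=5·50/125=2.000000
k=0 src: V=2.0000
k=1 load: inc=2.000000, refl=2.000000·-1.000000=-2.0000; V=0.000000+2.000000+-2.000000=0.0000
k=2 src: inc=-2.000000, refl=-2.000000·0.200000=-0.4000; V=2.000000+-2.000000+-0.400000=-0.4000
k=3 load: inc=-0.400000, refl=-0.400000·-1.000000=0.4000; V=0.000000+-0.400000+0.400000=0.0000
k=4 src: inc=0.400000, refl=0.400000·0.200000=0.0800; V=-0.400000+0.400000+0.080000=0.0800
k=5 load: inc=0.080000, refl=0.080000·-1.000000=-0.0800; V=0.000000+0.080000+-0.080000=0.0000
k=6 src: inc=-0.080000, refl=-0.080000·0.200000=-0.0160; V=0.080000+-0.080000+-0.016000=-0.0160
k=7 load: inc=-0.016000, refl=-0.016000·-1.000000=0.0160; V=0.000000+-0.016000+0.016000=0.0000
k=8 src: inc=0.016000, refl=0.016000·0.200000=0.0032; V=-0.016000+0.016000+0.003200=0.0032
k=9 load: inc=0.003200, refl=0.003200·-1.000000=-0.0032; V=0.000000+0.003200+-0.003200=0.0000
k=10 src: inc=-0.003200, refl=-0.003200·0.200000=-0.0006; V=0.003200+-0.003200+-0.000640=-0.0006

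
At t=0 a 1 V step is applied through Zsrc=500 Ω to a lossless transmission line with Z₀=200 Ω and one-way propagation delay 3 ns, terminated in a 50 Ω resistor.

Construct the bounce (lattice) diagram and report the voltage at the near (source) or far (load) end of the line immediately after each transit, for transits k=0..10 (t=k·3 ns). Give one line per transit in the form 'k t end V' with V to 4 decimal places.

0 0 source 0.2857
1 3 load 0.1143
2 6 source 0.0408
3 9 load 0.0849
4 12 source 0.1038
5 15 load 0.0925
6 18 source 0.0876
7 21 load 0.0905
8 24 source 0.0918
9 27 load 0.0910
10 30 source 0.0907

Γ_L=-0.600000, Γ_S=0.428571; launch V₁=1·200/700=0.285714
k=0 src: V=0.2857
k=1 load: inc=0.285714, refl=0.285714·-0.600000=-0.1714; V=0.000000+0.285714+-0.171429=0.1143
k=2 src: inc=-0.171429, refl=-0.171429·0.428571=-0.0735; V=0.285714+-0.171429+-0.073469=0.0408
k=3 load: inc=-0.073469, refl=-0.073469·-0.600000=0.0441; V=0.114286+-0.073469+0.044082=0.0849
k=4 src: inc=0.044082, refl=0.044082·0.428571=0.0189; V=0.040816+0.044082+0.018892=0.1038
k=5 load: inc=0.018892, refl=0.018892·-0.600000=-0.0113; V=0.084898+0.018892+-0.011335=0.0925
k=6 src: inc=-0.011335, refl=-0.011335·0.428571=-0.0049; V=0.103790+-0.011335+-0.004858=0.0876
k=7 load: inc=-0.004858, refl=-0.004858·-0.600000=0.0029; V=0.092455+-0.004858+0.002915=0.0905
k=8 src: inc=0.002915, refl=0.002915·0.428571=0.0012; V=0.087597+0.002915+0.001249=0.0918
k=9 load: inc=0.001249, refl=0.001249·-0.600000=-0.0007; V=0.090512+0.001249+-0.000750=0.0910
k=10 src: inc=-0.000750, refl=-0.000750·0.428571=-0.0003; V=0.091761+-0.000750+-0.000321=0.0907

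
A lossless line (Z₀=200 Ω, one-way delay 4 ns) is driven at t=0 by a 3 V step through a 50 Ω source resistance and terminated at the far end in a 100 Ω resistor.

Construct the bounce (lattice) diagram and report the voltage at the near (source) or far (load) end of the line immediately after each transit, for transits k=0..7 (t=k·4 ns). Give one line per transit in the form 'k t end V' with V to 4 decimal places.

Γ_L=-0.333333, Γ_S=-0.600000; launch V₁=3·200/250=2.400000
k=0 src: V=2.4000
k=1 load: inc=2.400000, refl=2.400000·-0.333333=-0.8000; V=0.000000+2.400000+-0.800000=1.6000
k=2 src: inc=-0.800000, refl=-0.800000·-0.600000=0.4800; V=2.400000+-0.800000+0.480000=2.0800
k=3 load: inc=0.480000, refl=0.480000·-0.333333=-0.1600; V=1.600000+0.480000+-0.160000=1.9200
k=4 src: inc=-0.160000, refl=-0.160000·-0.600000=0.0960; V=2.080000+-0.160000+0.096000=2.0160
k=5 load: inc=0.096000, refl=0.096000·-0.333333=-0.0320; V=1.920000+0.096000+-0.032000=1.9840
k=6 src: inc=-0.032000, refl=-0.032000·-0.600000=0.0192; V=2.016000+-0.032000+0.019200=2.0032
k=7 load: inc=0.019200, refl=0.019200·-0.333333=-0.0064; V=1.984000+0.019200+-0.006400=1.9968

0 0 source 2.4000
1 4 load 1.6000
2 8 source 2.0800
3 12 load 1.9200
4 16 source 2.0160
5 20 load 1.9840
6 24 source 2.0032
7 28 load 1.9968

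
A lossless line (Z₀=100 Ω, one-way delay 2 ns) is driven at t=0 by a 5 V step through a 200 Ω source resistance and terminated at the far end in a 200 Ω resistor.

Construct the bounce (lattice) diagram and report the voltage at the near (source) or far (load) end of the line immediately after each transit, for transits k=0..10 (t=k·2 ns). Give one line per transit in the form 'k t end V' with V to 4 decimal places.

0 0 source 1.6667
1 2 load 2.2222
2 4 source 2.4074
3 6 load 2.4691
4 8 source 2.4897
5 10 load 2.4966
6 12 source 2.4989
7 14 load 2.4996
8 16 source 2.4999
9 18 load 2.5000
10 20 source 2.5000

Γ_L=0.333333, Γ_S=0.333333; launch V₁=5·100/300=1.666667
k=0 src: V=1.6667
k=1 load: inc=1.666667, refl=1.666667·0.333333=0.5556; V=0.000000+1.666667+0.555556=2.2222
k=2 src: inc=0.555556, refl=0.555556·0.333333=0.1852; V=1.666667+0.555556+0.185185=2.4074
k=3 load: inc=0.185185, refl=0.185185·0.333333=0.0617; V=2.222222+0.185185+0.061728=2.4691
k=4 src: inc=0.061728, refl=0.061728·0.333333=0.0206; V=2.407407+0.061728+0.020576=2.4897
k=5 load: inc=0.020576, refl=0.020576·0.333333=0.0069; V=2.469136+0.020576+0.006859=2.4966
k=6 src: inc=0.006859, refl=0.006859·0.333333=0.0023; V=2.489712+0.006859+0.002286=2.4989
k=7 load: inc=0.002286, refl=0.002286·0.333333=0.0008; V=2.496571+0.002286+0.000762=2.4996
k=8 src: inc=0.000762, refl=0.000762·0.333333=0.0003; V=2.498857+0.000762+0.000254=2.4999
k=9 load: inc=0.000254, refl=0.000254·0.333333=0.0001; V=2.499619+0.000254+0.000085=2.5000
k=10 src: inc=0.000085, refl=0.000085·0.333333=0.0000; V=2.499873+0.000085+0.000028=2.5000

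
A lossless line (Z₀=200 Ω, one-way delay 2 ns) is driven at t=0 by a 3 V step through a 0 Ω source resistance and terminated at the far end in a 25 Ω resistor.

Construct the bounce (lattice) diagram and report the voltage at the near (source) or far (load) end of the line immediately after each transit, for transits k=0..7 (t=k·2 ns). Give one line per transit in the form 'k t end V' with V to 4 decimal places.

0 0 source 3.0000
1 2 load 0.6667
2 4 source 3.0000
3 6 load 1.1852
4 8 source 3.0000
5 10 load 1.5885
6 12 source 3.0000
7 14 load 1.9021

Γ_L=-0.777778, Γ_S=-1.000000; launch V₁=3·200/200=3.000000
k=0 src: V=3.0000
k=1 load: inc=3.000000, refl=3.000000·-0.777778=-2.3333; V=0.000000+3.000000+-2.333333=0.6667
k=2 src: inc=-2.333333, refl=-2.333333·-1.000000=2.3333; V=3.000000+-2.333333+2.333333=3.0000
k=3 load: inc=2.333333, refl=2.333333·-0.777778=-1.8148; V=0.666667+2.333333+-1.814815=1.1852
k=4 src: inc=-1.814815, refl=-1.814815·-1.000000=1.8148; V=3.000000+-1.814815+1.814815=3.0000
k=5 load: inc=1.814815, refl=1.814815·-0.777778=-1.4115; V=1.185185+1.814815+-1.411523=1.5885
k=6 src: inc=-1.411523, refl=-1.411523·-1.000000=1.4115; V=3.000000+-1.411523+1.411523=3.0000
k=7 load: inc=1.411523, refl=1.411523·-0.777778=-1.0979; V=1.588477+1.411523+-1.097851=1.9021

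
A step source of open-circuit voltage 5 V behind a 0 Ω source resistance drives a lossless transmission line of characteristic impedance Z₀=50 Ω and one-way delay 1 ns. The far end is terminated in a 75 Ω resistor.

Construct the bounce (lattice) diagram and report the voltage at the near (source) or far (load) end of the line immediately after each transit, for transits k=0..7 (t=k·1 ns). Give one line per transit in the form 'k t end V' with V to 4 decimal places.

Γ_L=0.200000, Γ_S=-1.000000; launch V₁=5·50/50=5.000000
k=0 src: V=5.0000
k=1 load: inc=5.000000, refl=5.000000·0.200000=1.0000; V=0.000000+5.000000+1.000000=6.0000
k=2 src: inc=1.000000, refl=1.000000·-1.000000=-1.0000; V=5.000000+1.000000+-1.000000=5.0000
k=3 load: inc=-1.000000, refl=-1.000000·0.200000=-0.2000; V=6.000000+-1.000000+-0.200000=4.8000
k=4 src: inc=-0.200000, refl=-0.200000·-1.000000=0.2000; V=5.000000+-0.200000+0.200000=5.0000
k=5 load: inc=0.200000, refl=0.200000·0.200000=0.0400; V=4.800000+0.200000+0.040000=5.0400
k=6 src: inc=0.040000, refl=0.040000·-1.000000=-0.0400; V=5.000000+0.040000+-0.040000=5.0000
k=7 load: inc=-0.040000, refl=-0.040000·0.200000=-0.0080; V=5.040000+-0.040000+-0.008000=4.9920

0 0 source 5.0000
1 1 load 6.0000
2 2 source 5.0000
3 3 load 4.8000
4 4 source 5.0000
5 5 load 5.0400
6 6 source 5.0000
7 7 load 4.9920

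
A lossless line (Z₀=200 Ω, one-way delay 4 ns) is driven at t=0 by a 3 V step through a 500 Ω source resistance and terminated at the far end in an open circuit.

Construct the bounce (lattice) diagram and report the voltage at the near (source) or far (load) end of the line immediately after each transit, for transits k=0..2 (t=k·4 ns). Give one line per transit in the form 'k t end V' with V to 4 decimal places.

Γ_L=1.000000, Γ_S=0.428571; launch V₁=3·200/700=0.857143
k=0 src: V=0.8571
k=1 load: inc=0.857143, refl=0.857143·1.000000=0.8571; V=0.000000+0.857143+0.857143=1.7143
k=2 src: inc=0.857143, refl=0.857143·0.428571=0.3673; V=0.857143+0.857143+0.367347=2.0816

0 0 source 0.8571
1 4 load 1.7143
2 8 source 2.0816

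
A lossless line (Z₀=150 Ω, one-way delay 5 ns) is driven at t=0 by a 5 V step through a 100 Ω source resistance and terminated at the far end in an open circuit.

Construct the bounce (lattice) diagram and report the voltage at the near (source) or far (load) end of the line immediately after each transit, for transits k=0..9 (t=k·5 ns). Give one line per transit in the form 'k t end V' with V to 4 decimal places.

Γ_L=1.000000, Γ_S=-0.200000; launch V₁=5·150/250=3.000000
k=0 src: V=3.0000
k=1 load: inc=3.000000, refl=3.000000·1.000000=3.0000; V=0.000000+3.000000+3.000000=6.0000
k=2 src: inc=3.000000, refl=3.000000·-0.200000=-0.6000; V=3.000000+3.000000+-0.600000=5.4000
k=3 load: inc=-0.600000, refl=-0.600000·1.000000=-0.6000; V=6.000000+-0.600000+-0.600000=4.8000
k=4 src: inc=-0.600000, refl=-0.600000·-0.200000=0.1200; V=5.400000+-0.600000+0.120000=4.9200
k=5 load: inc=0.120000, refl=0.120000·1.000000=0.1200; V=4.800000+0.120000+0.120000=5.0400
k=6 src: inc=0.120000, refl=0.120000·-0.200000=-0.0240; V=4.920000+0.120000+-0.024000=5.0160
k=7 load: inc=-0.024000, refl=-0.024000·1.000000=-0.0240; V=5.040000+-0.024000+-0.024000=4.9920
k=8 src: inc=-0.024000, refl=-0.024000·-0.200000=0.0048; V=5.016000+-0.024000+0.004800=4.9968
k=9 load: inc=0.004800, refl=0.004800·1.000000=0.0048; V=4.992000+0.004800+0.004800=5.0016

0 0 source 3.0000
1 5 load 6.0000
2 10 source 5.4000
3 15 load 4.8000
4 20 source 4.9200
5 25 load 5.0400
6 30 source 5.0160
7 35 load 4.9920
8 40 source 4.9968
9 45 load 5.0016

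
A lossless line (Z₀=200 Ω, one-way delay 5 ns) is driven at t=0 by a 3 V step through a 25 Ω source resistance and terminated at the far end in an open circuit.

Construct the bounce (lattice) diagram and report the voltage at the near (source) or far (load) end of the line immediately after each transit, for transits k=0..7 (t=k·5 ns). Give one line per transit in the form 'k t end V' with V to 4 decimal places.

0 0 source 2.6667
1 5 load 5.3333
2 10 source 3.2593
3 15 load 1.1852
4 20 source 2.7984
5 25 load 4.4115
6 30 source 3.1568
7 35 load 1.9021

Γ_L=1.000000, Γ_S=-0.777778; launch V₁=3·200/225=2.666667
k=0 src: V=2.6667
k=1 load: inc=2.666667, refl=2.666667·1.000000=2.6667; V=0.000000+2.666667+2.666667=5.3333
k=2 src: inc=2.666667, refl=2.666667·-0.777778=-2.0741; V=2.666667+2.666667+-2.074074=3.2593
k=3 load: inc=-2.074074, refl=-2.074074·1.000000=-2.0741; V=5.333333+-2.074074+-2.074074=1.1852
k=4 src: inc=-2.074074, refl=-2.074074·-0.777778=1.6132; V=3.259259+-2.074074+1.613169=2.7984
k=5 load: inc=1.613169, refl=1.613169·1.000000=1.6132; V=1.185185+1.613169+1.613169=4.4115
k=6 src: inc=1.613169, refl=1.613169·-0.777778=-1.2547; V=2.798354+1.613169+-1.254687=3.1568
k=7 load: inc=-1.254687, refl=-1.254687·1.000000=-1.2547; V=4.411523+-1.254687+-1.254687=1.9021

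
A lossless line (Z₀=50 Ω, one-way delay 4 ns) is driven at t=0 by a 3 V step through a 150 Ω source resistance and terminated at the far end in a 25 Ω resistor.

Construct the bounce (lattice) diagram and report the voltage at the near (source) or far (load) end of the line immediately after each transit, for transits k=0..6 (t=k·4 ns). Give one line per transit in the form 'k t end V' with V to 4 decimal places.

0 0 source 0.7500
1 4 load 0.5000
2 8 source 0.3750
3 12 load 0.4167
4 16 source 0.4375
5 20 load 0.4306
6 24 source 0.4271

Γ_L=-0.333333, Γ_S=0.500000; launch V₁=3·50/200=0.750000
k=0 src: V=0.7500
k=1 load: inc=0.750000, refl=0.750000·-0.333333=-0.2500; V=0.000000+0.750000+-0.250000=0.5000
k=2 src: inc=-0.250000, refl=-0.250000·0.500000=-0.1250; V=0.750000+-0.250000+-0.125000=0.3750
k=3 load: inc=-0.125000, refl=-0.125000·-0.333333=0.0417; V=0.500000+-0.125000+0.041667=0.4167
k=4 src: inc=0.041667, refl=0.041667·0.500000=0.0208; V=0.375000+0.041667+0.020833=0.4375
k=5 load: inc=0.020833, refl=0.020833·-0.333333=-0.0069; V=0.416667+0.020833+-0.006944=0.4306
k=6 src: inc=-0.006944, refl=-0.006944·0.500000=-0.0035; V=0.437500+-0.006944+-0.003472=0.4271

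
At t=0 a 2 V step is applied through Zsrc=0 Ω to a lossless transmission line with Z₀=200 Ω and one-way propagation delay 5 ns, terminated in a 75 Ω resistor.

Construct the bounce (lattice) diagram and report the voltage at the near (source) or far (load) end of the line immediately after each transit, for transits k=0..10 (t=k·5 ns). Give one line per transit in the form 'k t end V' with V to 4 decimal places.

Γ_L=-0.454545, Γ_S=-1.000000; launch V₁=2·200/200=2.000000
k=0 src: V=2.0000
k=1 load: inc=2.000000, refl=2.000000·-0.454545=-0.9091; V=0.000000+2.000000+-0.909091=1.0909
k=2 src: inc=-0.909091, refl=-0.909091·-1.000000=0.9091; V=2.000000+-0.909091+0.909091=2.0000
k=3 load: inc=0.909091, refl=0.909091·-0.454545=-0.4132; V=1.090909+0.909091+-0.413223=1.5868
k=4 src: inc=-0.413223, refl=-0.413223·-1.000000=0.4132; V=2.000000+-0.413223+0.413223=2.0000
k=5 load: inc=0.413223, refl=0.413223·-0.454545=-0.1878; V=1.586777+0.413223+-0.187829=1.8122
k=6 src: inc=-0.187829, refl=-0.187829·-1.000000=0.1878; V=2.000000+-0.187829+0.187829=2.0000
k=7 load: inc=0.187829, refl=0.187829·-0.454545=-0.0854; V=1.812171+0.187829+-0.085377=1.9146
k=8 src: inc=-0.085377, refl=-0.085377·-1.000000=0.0854; V=2.000000+-0.085377+0.085377=2.0000
k=9 load: inc=0.085377, refl=0.085377·-0.454545=-0.0388; V=1.914623+0.085377+-0.038808=1.9612
k=10 src: inc=-0.038808, refl=-0.038808·-1.000000=0.0388; V=2.000000+-0.038808+0.038808=2.0000

0 0 source 2.0000
1 5 load 1.0909
2 10 source 2.0000
3 15 load 1.5868
4 20 source 2.0000
5 25 load 1.8122
6 30 source 2.0000
7 35 load 1.9146
8 40 source 2.0000
9 45 load 1.9612
10 50 source 2.0000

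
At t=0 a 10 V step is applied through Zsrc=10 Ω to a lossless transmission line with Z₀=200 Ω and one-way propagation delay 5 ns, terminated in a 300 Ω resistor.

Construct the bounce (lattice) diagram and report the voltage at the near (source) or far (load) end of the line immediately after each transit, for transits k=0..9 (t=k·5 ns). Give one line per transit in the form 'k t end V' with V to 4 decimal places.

0 0 source 9.5238
1 5 load 11.4286
2 10 source 9.7052
3 15 load 9.3605
4 20 source 9.6724
5 25 load 9.7348
6 30 source 9.6783
7 35 load 9.6670
8 40 source 9.6773
9 45 load 9.6793

Γ_L=0.200000, Γ_S=-0.904762; launch V₁=10·200/210=9.523810
k=0 src: V=9.5238
k=1 load: inc=9.523810, refl=9.523810·0.200000=1.9048; V=0.000000+9.523810+1.904762=11.4286
k=2 src: inc=1.904762, refl=1.904762·-0.904762=-1.7234; V=9.523810+1.904762+-1.723356=9.7052
k=3 load: inc=-1.723356, refl=-1.723356·0.200000=-0.3447; V=11.428571+-1.723356+-0.344671=9.3605
k=4 src: inc=-0.344671, refl=-0.344671·-0.904762=0.3118; V=9.705215+-0.344671+0.311845=9.6724
k=5 load: inc=0.311845, refl=0.311845·0.200000=0.0624; V=9.360544+0.311845+0.062369=9.7348
k=6 src: inc=0.062369, refl=0.062369·-0.904762=-0.0564; V=9.672390+0.062369+-0.056429=9.6783
k=7 load: inc=-0.056429, refl=-0.056429·0.200000=-0.0113; V=9.734759+-0.056429+-0.011286=9.6670
k=8 src: inc=-0.011286, refl=-0.011286·-0.904762=0.0102; V=9.678330+-0.011286+0.010211=9.6773
k=9 load: inc=0.010211, refl=0.010211·0.200000=0.0020; V=9.667044+0.010211+0.002042=9.6793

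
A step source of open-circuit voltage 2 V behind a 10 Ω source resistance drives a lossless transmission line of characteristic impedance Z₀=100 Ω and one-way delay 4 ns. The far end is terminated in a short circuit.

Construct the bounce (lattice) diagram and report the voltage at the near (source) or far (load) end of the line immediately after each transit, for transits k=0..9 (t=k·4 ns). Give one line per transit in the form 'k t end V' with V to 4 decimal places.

Γ_L=-1.000000, Γ_S=-0.818182; launch V₁=2·100/110=1.818182
k=0 src: V=1.8182
k=1 load: inc=1.818182, refl=1.818182·-1.000000=-1.8182; V=0.000000+1.818182+-1.818182=0.0000
k=2 src: inc=-1.818182, refl=-1.818182·-0.818182=1.4876; V=1.818182+-1.818182+1.487603=1.4876
k=3 load: inc=1.487603, refl=1.487603·-1.000000=-1.4876; V=0.000000+1.487603+-1.487603=0.0000
k=4 src: inc=-1.487603, refl=-1.487603·-0.818182=1.2171; V=1.487603+-1.487603+1.217130=1.2171
k=5 load: inc=1.217130, refl=1.217130·-1.000000=-1.2171; V=0.000000+1.217130+-1.217130=0.0000
k=6 src: inc=-1.217130, refl=-1.217130·-0.818182=0.9958; V=1.217130+-1.217130+0.995834=0.9958
k=7 load: inc=0.995834, refl=0.995834·-1.000000=-0.9958; V=0.000000+0.995834+-0.995834=0.0000
k=8 src: inc=-0.995834, refl=-0.995834·-0.818182=0.8148; V=0.995834+-0.995834+0.814773=0.8148
k=9 load: inc=0.814773, refl=0.814773·-1.000000=-0.8148; V=0.000000+0.814773+-0.814773=0.0000

0 0 source 1.8182
1 4 load 0.0000
2 8 source 1.4876
3 12 load 0.0000
4 16 source 1.2171
5 20 load 0.0000
6 24 source 0.9958
7 28 load 0.0000
8 32 source 0.8148
9 36 load 0.0000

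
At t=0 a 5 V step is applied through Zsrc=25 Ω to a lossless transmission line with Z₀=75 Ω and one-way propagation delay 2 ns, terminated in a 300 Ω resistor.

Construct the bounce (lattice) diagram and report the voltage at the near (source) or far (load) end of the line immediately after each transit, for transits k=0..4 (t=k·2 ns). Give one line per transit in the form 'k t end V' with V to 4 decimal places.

Γ_L=0.600000, Γ_S=-0.500000; launch V₁=5·75/100=3.750000
k=0 src: V=3.7500
k=1 load: inc=3.750000, refl=3.750000·0.600000=2.2500; V=0.000000+3.750000+2.250000=6.0000
k=2 src: inc=2.250000, refl=2.250000·-0.500000=-1.1250; V=3.750000+2.250000+-1.125000=4.8750
k=3 load: inc=-1.125000, refl=-1.125000·0.600000=-0.6750; V=6.000000+-1.125000+-0.675000=4.2000
k=4 src: inc=-0.675000, refl=-0.675000·-0.500000=0.3375; V=4.875000+-0.675000+0.337500=4.5375

0 0 source 3.7500
1 2 load 6.0000
2 4 source 4.8750
3 6 load 4.2000
4 8 source 4.5375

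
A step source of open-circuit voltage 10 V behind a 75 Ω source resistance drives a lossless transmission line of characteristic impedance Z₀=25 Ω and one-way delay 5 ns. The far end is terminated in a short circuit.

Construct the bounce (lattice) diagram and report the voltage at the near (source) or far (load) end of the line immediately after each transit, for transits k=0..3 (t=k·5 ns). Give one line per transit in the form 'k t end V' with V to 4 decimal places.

Γ_L=-1.000000, Γ_S=0.500000; launch V₁=10·25/100=2.500000
k=0 src: V=2.5000
k=1 load: inc=2.500000, refl=2.500000·-1.000000=-2.5000; V=0.000000+2.500000+-2.500000=0.0000
k=2 src: inc=-2.500000, refl=-2.500000·0.500000=-1.2500; V=2.500000+-2.500000+-1.250000=-1.2500
k=3 load: inc=-1.250000, refl=-1.250000·-1.000000=1.2500; V=0.000000+-1.250000+1.250000=0.0000

0 0 source 2.5000
1 5 load 0.0000
2 10 source -1.2500
3 15 load 0.0000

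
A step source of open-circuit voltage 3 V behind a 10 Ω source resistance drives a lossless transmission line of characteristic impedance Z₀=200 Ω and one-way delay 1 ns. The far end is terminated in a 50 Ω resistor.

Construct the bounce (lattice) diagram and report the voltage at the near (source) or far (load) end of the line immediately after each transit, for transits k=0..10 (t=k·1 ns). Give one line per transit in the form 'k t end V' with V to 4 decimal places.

0 0 source 2.8571
1 1 load 1.1429
2 2 source 2.6939
3 3 load 1.7633
4 4 source 2.6052
5 5 load 2.1001
6 6 source 2.5571
7 7 load 2.2829
8 8 source 2.5310
9 9 load 2.3821
10 10 source 2.5168

Γ_L=-0.600000, Γ_S=-0.904762; launch V₁=3·200/210=2.857143
k=0 src: V=2.8571
k=1 load: inc=2.857143, refl=2.857143·-0.600000=-1.7143; V=0.000000+2.857143+-1.714286=1.1429
k=2 src: inc=-1.714286, refl=-1.714286·-0.904762=1.5510; V=2.857143+-1.714286+1.551020=2.6939
k=3 load: inc=1.551020, refl=1.551020·-0.600000=-0.9306; V=1.142857+1.551020+-0.930612=1.7633
k=4 src: inc=-0.930612, refl=-0.930612·-0.904762=0.8420; V=2.693878+-0.930612+0.841983=2.6052
k=5 load: inc=0.841983, refl=0.841983·-0.600000=-0.5052; V=1.763265+0.841983+-0.505190=2.1001
k=6 src: inc=-0.505190, refl=-0.505190·-0.904762=0.4571; V=2.605248+-0.505190+0.457076=2.5571
k=7 load: inc=0.457076, refl=0.457076·-0.600000=-0.2742; V=2.100058+0.457076+-0.274246=2.2829
k=8 src: inc=-0.274246, refl=-0.274246·-0.904762=0.2481; V=2.557135+-0.274246+0.248127=2.5310
k=9 load: inc=0.248127, refl=0.248127·-0.600000=-0.1489; V=2.282889+0.248127+-0.148876=2.3821
k=10 src: inc=-0.148876, refl=-0.148876·-0.904762=0.1347; V=2.531016+-0.148876+0.134698=2.5168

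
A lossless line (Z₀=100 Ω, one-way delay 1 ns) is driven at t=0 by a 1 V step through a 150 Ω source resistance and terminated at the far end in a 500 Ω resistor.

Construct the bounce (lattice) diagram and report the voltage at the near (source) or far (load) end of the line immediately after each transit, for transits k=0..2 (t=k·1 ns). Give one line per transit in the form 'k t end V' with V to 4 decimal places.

0 0 source 0.4000
1 1 load 0.6667
2 2 source 0.7200

Γ_L=0.666667, Γ_S=0.200000; launch V₁=1·100/250=0.400000
k=0 src: V=0.4000
k=1 load: inc=0.400000, refl=0.400000·0.666667=0.2667; V=0.000000+0.400000+0.266667=0.6667
k=2 src: inc=0.266667, refl=0.266667·0.200000=0.0533; V=0.400000+0.266667+0.053333=0.7200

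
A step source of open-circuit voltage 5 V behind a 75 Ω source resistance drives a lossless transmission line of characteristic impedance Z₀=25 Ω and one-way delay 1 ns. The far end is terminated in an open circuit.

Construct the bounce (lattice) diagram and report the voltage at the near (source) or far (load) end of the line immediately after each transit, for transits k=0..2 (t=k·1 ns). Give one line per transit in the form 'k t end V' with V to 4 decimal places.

Γ_L=1.000000, Γ_S=0.500000; launch V₁=5·25/100=1.250000
k=0 src: V=1.2500
k=1 load: inc=1.250000, refl=1.250000·1.000000=1.2500; V=0.000000+1.250000+1.250000=2.5000
k=2 src: inc=1.250000, refl=1.250000·0.500000=0.6250; V=1.250000+1.250000+0.625000=3.1250

0 0 source 1.2500
1 1 load 2.5000
2 2 source 3.1250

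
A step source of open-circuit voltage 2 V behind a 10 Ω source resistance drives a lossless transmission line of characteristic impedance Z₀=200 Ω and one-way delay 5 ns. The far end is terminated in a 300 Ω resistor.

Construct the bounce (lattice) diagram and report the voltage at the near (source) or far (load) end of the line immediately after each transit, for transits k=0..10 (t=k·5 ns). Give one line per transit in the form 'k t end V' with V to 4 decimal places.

0 0 source 1.9048
1 5 load 2.2857
2 10 source 1.9410
3 15 load 1.8721
4 20 source 1.9345
5 25 load 1.9470
6 30 source 1.9357
7 35 load 1.9334
8 40 source 1.9355
9 45 load 1.9359
10 50 source 1.9355

Γ_L=0.200000, Γ_S=-0.904762; launch V₁=2·200/210=1.904762
k=0 src: V=1.9048
k=1 load: inc=1.904762, refl=1.904762·0.200000=0.3810; V=0.000000+1.904762+0.380952=2.2857
k=2 src: inc=0.380952, refl=0.380952·-0.904762=-0.3447; V=1.904762+0.380952+-0.344671=1.9410
k=3 load: inc=-0.344671, refl=-0.344671·0.200000=-0.0689; V=2.285714+-0.344671+-0.068934=1.8721
k=4 src: inc=-0.068934, refl=-0.068934·-0.904762=0.0624; V=1.941043+-0.068934+0.062369=1.9345
k=5 load: inc=0.062369, refl=0.062369·0.200000=0.0125; V=1.872109+0.062369+0.012474=1.9470
k=6 src: inc=0.012474, refl=0.012474·-0.904762=-0.0113; V=1.934478+0.012474+-0.011286=1.9357
k=7 load: inc=-0.011286, refl=-0.011286·0.200000=-0.0023; V=1.946952+-0.011286+-0.002257=1.9334
k=8 src: inc=-0.002257, refl=-0.002257·-0.904762=0.0020; V=1.935666+-0.002257+0.002042=1.9355
k=9 load: inc=0.002042, refl=0.002042·0.200000=0.0004; V=1.933409+0.002042+0.000408=1.9359
k=10 src: inc=0.000408, refl=0.000408·-0.904762=-0.0004; V=1.935451+0.000408+-0.000370=1.9355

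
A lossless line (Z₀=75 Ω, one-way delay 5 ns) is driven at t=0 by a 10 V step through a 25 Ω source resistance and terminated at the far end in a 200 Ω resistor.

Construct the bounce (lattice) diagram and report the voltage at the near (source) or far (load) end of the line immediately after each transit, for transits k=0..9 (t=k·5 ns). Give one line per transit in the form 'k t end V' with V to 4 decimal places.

Γ_L=0.454545, Γ_S=-0.500000; launch V₁=10·75/100=7.500000
k=0 src: V=7.5000
k=1 load: inc=7.500000, refl=7.500000·0.454545=3.4091; V=0.000000+7.500000+3.409091=10.9091
k=2 src: inc=3.409091, refl=3.409091·-0.500000=-1.7045; V=7.500000+3.409091+-1.704545=9.2045
k=3 load: inc=-1.704545, refl=-1.704545·0.454545=-0.7748; V=10.909091+-1.704545+-0.774793=8.4298
k=4 src: inc=-0.774793, refl=-0.774793·-0.500000=0.3874; V=9.204545+-0.774793+0.387397=8.8171
k=5 load: inc=0.387397, refl=0.387397·0.454545=0.1761; V=8.429752+0.387397+0.176089=8.9932
k=6 src: inc=0.176089, refl=0.176089·-0.500000=-0.0880; V=8.817149+0.176089+-0.088045=8.9052
k=7 load: inc=-0.088045, refl=-0.088045·0.454545=-0.0400; V=8.993238+-0.088045+-0.040020=8.8652
k=8 src: inc=-0.040020, refl=-0.040020·-0.500000=0.0200; V=8.905193+-0.040020+0.020010=8.8852
k=9 load: inc=0.020010, refl=0.020010·0.454545=0.0091; V=8.865173+0.020010+0.009096=8.8943

0 0 source 7.5000
1 5 load 10.9091
2 10 source 9.2045
3 15 load 8.4298
4 20 source 8.8171
5 25 load 8.9932
6 30 source 8.9052
7 35 load 8.8652
8 40 source 8.8852
9 45 load 8.8943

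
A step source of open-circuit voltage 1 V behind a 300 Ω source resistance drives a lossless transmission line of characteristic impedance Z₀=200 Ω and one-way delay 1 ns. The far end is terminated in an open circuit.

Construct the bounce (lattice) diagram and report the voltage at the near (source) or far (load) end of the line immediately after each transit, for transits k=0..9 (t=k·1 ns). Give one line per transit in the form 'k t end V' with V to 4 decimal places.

Γ_L=1.000000, Γ_S=0.200000; launch V₁=1·200/500=0.400000
k=0 src: V=0.4000
k=1 load: inc=0.400000, refl=0.400000·1.000000=0.4000; V=0.000000+0.400000+0.400000=0.8000
k=2 src: inc=0.400000, refl=0.400000·0.200000=0.0800; V=0.400000+0.400000+0.080000=0.8800
k=3 load: inc=0.080000, refl=0.080000·1.000000=0.0800; V=0.800000+0.080000+0.080000=0.9600
k=4 src: inc=0.080000, refl=0.080000·0.200000=0.0160; V=0.880000+0.080000+0.016000=0.9760
k=5 load: inc=0.016000, refl=0.016000·1.000000=0.0160; V=0.960000+0.016000+0.016000=0.9920
k=6 src: inc=0.016000, refl=0.016000·0.200000=0.0032; V=0.976000+0.016000+0.003200=0.9952
k=7 load: inc=0.003200, refl=0.003200·1.000000=0.0032; V=0.992000+0.003200+0.003200=0.9984
k=8 src: inc=0.003200, refl=0.003200·0.200000=0.0006; V=0.995200+0.003200+0.000640=0.9990
k=9 load: inc=0.000640, refl=0.000640·1.000000=0.0006; V=0.998400+0.000640+0.000640=0.9997

0 0 source 0.4000
1 1 load 0.8000
2 2 source 0.8800
3 3 load 0.9600
4 4 source 0.9760
5 5 load 0.9920
6 6 source 0.9952
7 7 load 0.9984
8 8 source 0.9990
9 9 load 0.9997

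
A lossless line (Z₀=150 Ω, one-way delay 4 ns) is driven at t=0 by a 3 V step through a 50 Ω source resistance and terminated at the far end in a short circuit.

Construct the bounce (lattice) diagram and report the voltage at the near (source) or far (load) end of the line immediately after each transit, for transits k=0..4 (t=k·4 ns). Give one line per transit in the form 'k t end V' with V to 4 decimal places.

0 0 source 2.2500
1 4 load 0.0000
2 8 source 1.1250
3 12 load 0.0000
4 16 source 0.5625

Γ_L=-1.000000, Γ_S=-0.500000; launch V₁=3·150/200=2.250000
k=0 src: V=2.2500
k=1 load: inc=2.250000, refl=2.250000·-1.000000=-2.2500; V=0.000000+2.250000+-2.250000=0.0000
k=2 src: inc=-2.250000, refl=-2.250000·-0.500000=1.1250; V=2.250000+-2.250000+1.125000=1.1250
k=3 load: inc=1.125000, refl=1.125000·-1.000000=-1.1250; V=0.000000+1.125000+-1.125000=0.0000
k=4 src: inc=-1.125000, refl=-1.125000·-0.500000=0.5625; V=1.125000+-1.125000+0.562500=0.5625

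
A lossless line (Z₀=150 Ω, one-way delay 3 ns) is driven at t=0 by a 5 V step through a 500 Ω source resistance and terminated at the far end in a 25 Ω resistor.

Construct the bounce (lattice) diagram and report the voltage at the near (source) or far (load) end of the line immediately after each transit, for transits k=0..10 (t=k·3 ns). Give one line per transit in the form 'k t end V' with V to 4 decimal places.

0 0 source 1.1538
1 3 load 0.3297
2 6 source -0.1141
3 9 load 0.2029
4 12 source 0.3736
5 15 load 0.2516
6 18 source 0.1860
7 21 load 0.2329
8 24 source 0.2581
9 27 load 0.2401
10 30 source 0.2304

Γ_L=-0.714286, Γ_S=0.538462; launch V₁=5·150/650=1.153846
k=0 src: V=1.1538
k=1 load: inc=1.153846, refl=1.153846·-0.714286=-0.8242; V=0.000000+1.153846+-0.824176=0.3297
k=2 src: inc=-0.824176, refl=-0.824176·0.538462=-0.4438; V=1.153846+-0.824176+-0.443787=-0.1141
k=3 load: inc=-0.443787, refl=-0.443787·-0.714286=0.3170; V=0.329670+-0.443787+0.316991=0.2029
k=4 src: inc=0.316991, refl=0.316991·0.538462=0.1707; V=-0.114117+0.316991+0.170687=0.3736
k=5 load: inc=0.170687, refl=0.170687·-0.714286=-0.1219; V=0.202874+0.170687+-0.121920=0.2516
k=6 src: inc=-0.121920, refl=-0.121920·0.538462=-0.0656; V=0.373561+-0.121920+-0.065649=0.1860
k=7 load: inc=-0.065649, refl=-0.065649·-0.714286=0.0469; V=0.251642+-0.065649+0.046892=0.2329
k=8 src: inc=0.046892, refl=0.046892·0.538462=0.0252; V=0.185993+0.046892+0.025250=0.2581
k=9 load: inc=0.025250, refl=0.025250·-0.714286=-0.0180; V=0.232885+0.025250+-0.018035=0.2401
k=10 src: inc=-0.018035, refl=-0.018035·0.538462=-0.0097; V=0.258135+-0.018035+-0.009711=0.2304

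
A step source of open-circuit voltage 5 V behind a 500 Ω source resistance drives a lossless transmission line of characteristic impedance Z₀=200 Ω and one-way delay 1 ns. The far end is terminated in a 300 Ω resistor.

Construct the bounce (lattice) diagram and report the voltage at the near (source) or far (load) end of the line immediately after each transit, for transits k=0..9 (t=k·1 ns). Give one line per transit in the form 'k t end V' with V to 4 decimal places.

Γ_L=0.200000, Γ_S=0.428571; launch V₁=5·200/700=1.428571
k=0 src: V=1.4286
k=1 load: inc=1.428571, refl=1.428571·0.200000=0.2857; V=0.000000+1.428571+0.285714=1.7143
k=2 src: inc=0.285714, refl=0.285714·0.428571=0.1224; V=1.428571+0.285714+0.122449=1.8367
k=3 load: inc=0.122449, refl=0.122449·0.200000=0.0245; V=1.714286+0.122449+0.024490=1.8612
k=4 src: inc=0.024490, refl=0.024490·0.428571=0.0105; V=1.836735+0.024490+0.010496=1.8717
k=5 load: inc=0.010496, refl=0.010496·0.200000=0.0021; V=1.861224+0.010496+0.002099=1.8738
k=6 src: inc=0.002099, refl=0.002099·0.428571=0.0009; V=1.871720+0.002099+0.000900=1.8747
k=7 load: inc=0.000900, refl=0.000900·0.200000=0.0002; V=1.873819+0.000900+0.000180=1.8749
k=8 src: inc=0.000180, refl=0.000180·0.428571=0.0001; V=1.874719+0.000180+0.000077=1.8750
k=9 load: inc=0.000077, refl=0.000077·0.200000=0.0000; V=1.874899+0.000077+0.000015=1.8750

0 0 source 1.4286
1 1 load 1.7143
2 2 source 1.8367
3 3 load 1.8612
4 4 source 1.8717
5 5 load 1.8738
6 6 source 1.8747
7 7 load 1.8749
8 8 source 1.8750
9 9 load 1.8750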